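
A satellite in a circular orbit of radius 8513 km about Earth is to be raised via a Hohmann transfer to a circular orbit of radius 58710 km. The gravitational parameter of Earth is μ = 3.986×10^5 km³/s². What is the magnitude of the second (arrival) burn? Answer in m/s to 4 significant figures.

The Hohmann ellipse has a_t = (r₁ + r₂)/2 = 33611.5 km.
Circular speed at r = 58710 km: v_c = √(μ/r) = 2.6056 km/s.
Vis-viva on the transfer ellipse at r = 58710 km gives v_t = √[μ(2/r − 1/a_t)] = 1.3113 km/s.
Δv₂ = |v_t − v_c| = |1.3113 − 2.6056| = 1.294 km/s.

Δv₂ = 1294 m/s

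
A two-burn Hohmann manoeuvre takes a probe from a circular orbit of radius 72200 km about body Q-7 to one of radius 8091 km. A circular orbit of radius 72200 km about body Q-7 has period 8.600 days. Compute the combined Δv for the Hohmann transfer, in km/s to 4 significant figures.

From Kepler's third law T² = 4π²r³/μ at r = 72200 km, T = 8.600 days = 8.600 × 86400 s = 7.4304×10^5 s: μ = 4π²r³/T² = 26912.1 km³/s².
Semi-major axis of the transfer orbit: a_t = (72200 + 8091)/2 = 40145.5 km.
At r₁ the circular-orbit speed is v₁ = √(μ/r₁) = 0.61053 km/s.
On the transfer ellipse at r₁, vis-viva equation gives v_a = √[μ(2/r₁ − 1/a_t)] = 0.27409 km/s.
First burn Δv₁ = |v_a − v₁| = 0.33644 km/s.
Circular speed at r₂: v₂ = √(μ/r₂) = 1.82378 km/s.
Transfer-orbit speed at r₂: v_p = √[μ(2/r₂ − 1/a_t)] = 2.44581 km/s.
Second burn Δv₂ = |v₂ − v_p| = 0.62203 km/s.
Total Δv = Δv₁ + Δv₂ = 0.9585 km/s.

Δv = 0.9585 km/s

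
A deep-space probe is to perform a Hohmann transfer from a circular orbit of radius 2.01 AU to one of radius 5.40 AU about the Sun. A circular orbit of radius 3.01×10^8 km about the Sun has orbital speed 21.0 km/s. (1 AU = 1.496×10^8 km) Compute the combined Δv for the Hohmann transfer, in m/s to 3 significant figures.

From the circular-orbit relation v² = μ/r at r = 3.01×10^8 km: μ = v²r = (21.0)² × 3.01×10^8 = 1.32741×10^11 km³/s².
In km: r₁ = 2.01 × 1.496×10^8 = 3.00696×10^8 km; r₂ = 5.40 × 1.496×10^8 = 8.0784×10^8 km.
Transfer-ellipse semi-major axis a_t = (r₁ + r₂)/2 = (3.00696×10^8 + 8.0784×10^8)/2 = 5.54268×10^8 km.
Circular speed at r₁: v₁ = √(μ/r₁) = √(1.32741×10^11/3.00696×10^8) = 21.0106 km/s.
Transfer-orbit speed at r₁ (vis-viva): v_p = √[μ(2/r₁ − 1/a_t)] = 25.3654 km/s.
First burn Δv₁ = |v_p − v₁| = 4.355 km/s.
Circular speed at r₂: v₂ = √(μ/r₂) = 12.819 km/s.
Transfer-orbit speed at r₂: v_a = √[μ(2/r₂ − 1/a_t)] = 9.4416 km/s.
Second burn Δv₂ = |v₂ − v_a| = 3.377 km/s.
Total Δv = Δv₁ + Δv₂ = 7.732 km/s.

Δv = 7730 m/s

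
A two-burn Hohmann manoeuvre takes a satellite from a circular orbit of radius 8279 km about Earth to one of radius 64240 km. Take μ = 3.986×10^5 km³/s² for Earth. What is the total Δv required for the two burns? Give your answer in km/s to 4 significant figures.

Δv = 3.598 km/s

Transfer-ellipse semi-major axis a_t = (r₁ + r₂)/2 = (8279 + 64240)/2 = 36259.5 km.
Circular speed at r₁: v₁ = √(μ/r₁) = √(3.986×10^5/8279) = 6.939 km/s.
On the transfer ellipse at r₁, vis-viva equation gives v_p = √[μ(2/r₁ − 1/a_t)] = 9.236 km/s.
First burn Δv₁ = |v_p − v₁| = 2.297 km/s.
Circular speed at r₂: v₂ = √(μ/r₂) = 2.491 km/s.
Transfer-orbit speed at r₂: v_a = √[μ(2/r₂ − 1/a_t)] = 1.190 km/s.
Second burn Δv₂ = |v₂ − v_a| = 1.301 km/s.
Δv = Δv₁ + Δv₂ = 2.297 + 1.301 = 3.598 km/s.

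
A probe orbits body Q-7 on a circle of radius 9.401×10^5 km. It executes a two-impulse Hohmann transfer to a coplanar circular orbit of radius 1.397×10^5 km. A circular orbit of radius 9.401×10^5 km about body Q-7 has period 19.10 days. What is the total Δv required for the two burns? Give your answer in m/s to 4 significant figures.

Δv = 4726 m/s

From Kepler's third law T² = 4π²r³/μ at r = 9.401×10^5 km, T = 19.10 days = 19.10 × 86400 s = 1.65024×10^6 s: μ = 4π²r³/T² = 1.20445×10^7 km³/s².
Semi-major axis of the transfer orbit: a_t = (9.401×10^5 + 1.397×10^5)/2 = 5.399×10^5 km.
Circular speed at r₁: v₁ = √(μ/r₁) = √(1.20445×10^7/9.401×10^5) = 3.5794 km/s.
On the transfer ellipse at r₁, v² = μ(2/r − 1/a) gives v_a = √[μ(2/r₁ − 1/a_t)] = 1.8207 km/s.
First burn Δv₁ = |v_a − v₁| = 1.759 km/s.
Circular speed at r₂: v₂ = √(μ/r₂) = 9.28529 km/s.
Transfer-orbit speed at r₂: v_p = √[μ(2/r₂ − 1/a_t)] = 12.2525 km/s.
Second burn Δv₂ = |v₂ − v_p| = 2.967 km/s.
Δv = Δv₁ + Δv₂ = 1.759 + 2.967 = 4.726 km/s.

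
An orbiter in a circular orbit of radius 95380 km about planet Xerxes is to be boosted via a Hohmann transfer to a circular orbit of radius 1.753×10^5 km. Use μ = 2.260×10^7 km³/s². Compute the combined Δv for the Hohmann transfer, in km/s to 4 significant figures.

The Hohmann ellipse has a_t = (r₁ + r₂)/2 = 1.3534×10^5 km.
Circular speed at r₁: v₁ = √(μ/r₁) = √(2.260×10^7/95380) = 15.393 km/s.
On the transfer ellipse at r₁, v² = μ(2/r − 1/a) gives v_p = √[μ(2/r₁ − 1/a_t)] = 17.519 km/s.
First burn Δv₁ = |v_p − v₁| = 2.126 km/s.
Circular speed at r₂: v₂ = √(μ/r₂) = 11.354 km/s.
Transfer-orbit speed at r₂: v_a = √[μ(2/r₂ − 1/a_t)] = 9.5319 km/s.
Second burn Δv₂ = |v₂ − v_a| = 1.822 km/s.
Δv = Δv₁ + Δv₂ = 2.126 + 1.822 = 3.948 km/s.

Δv = 3.948 km/s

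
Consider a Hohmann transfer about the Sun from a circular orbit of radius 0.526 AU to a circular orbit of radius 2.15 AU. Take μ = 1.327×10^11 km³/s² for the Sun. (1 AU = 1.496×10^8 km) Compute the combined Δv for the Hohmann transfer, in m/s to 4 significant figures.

Δv = 18570 m/s

In km: r₁ = 0.526 × 1.496×10^8 = 7.86896×10^7 km; r₂ = 2.15 × 1.496×10^8 = 3.2164×10^8 km.
The Hohmann ellipse has a_t = (r₁ + r₂)/2 = 2.001648×10^8 km.
Circular speed at r₁: v₁ = √(μ/r₁) = √(1.327×10^11/7.86896×10^7) = 41.07 km/s.
On the transfer ellipse at r₁, vis-viva gives v_p = √[μ(2/r₁ − 1/a_t)] = 52.06 km/s.
First burn Δv₁ = |v_p − v₁| = 10.99 km/s.
Circular speed at r₂: v₂ = √(μ/r₂) = 20.3119 km/s.
Transfer-orbit speed at r₂: v_a = √[μ(2/r₂ − 1/a_t)] = 12.7355 km/s.
Second burn Δv₂ = |v₂ − v_a| = 7.576 km/s.
Δv = Δv₁ + Δv₂ = 10.99 + 7.576 = 18.57 km/s.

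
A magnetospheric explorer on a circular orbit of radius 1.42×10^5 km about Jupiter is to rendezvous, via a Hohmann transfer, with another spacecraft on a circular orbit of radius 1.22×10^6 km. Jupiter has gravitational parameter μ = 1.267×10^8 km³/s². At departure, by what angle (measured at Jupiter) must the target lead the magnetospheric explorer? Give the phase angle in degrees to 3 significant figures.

φ = 105°

The Hohmann ellipse has a_t = (r₁ + r₂)/2 = 6.810×10^5 km.
Transfer time t = π√(a_t³/μ) = 1.5685×10^5 s.
The target's mean motion on its circular orbit is ω₂ = √(μ/r₂³) = 8.3531×10^-6 rad/s.
Angle swept by the target during transfer: ω₂·t = 1.3102 rad = 75.07°.
Arrival is 180° from departure on the ellipse, so φ = 180° − 75.07° = 105°.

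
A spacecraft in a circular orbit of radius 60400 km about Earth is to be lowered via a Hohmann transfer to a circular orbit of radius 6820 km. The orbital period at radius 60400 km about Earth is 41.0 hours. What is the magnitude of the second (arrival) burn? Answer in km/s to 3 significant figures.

Δv₂ = 2.61 km/s

From Kepler's third law T² = 4π²r³/μ at r = 60400 km, T = 41.0 hours = 41.0 × 3600 s = 1.476×10^5 s: μ = 4π²r³/T² = 3.99299×10^5 km³/s².
Transfer-ellipse semi-major axis a_t = (r₁ + r₂)/2 = (60400 + 6820)/2 = 33610 km.
On the circular orbit at r = 6820 km, v_c = √(μ/r) = 7.65168 km/s.
Transfer-orbit speed at the same r (vis-viva, a = a_t): v_t = √[μ(2/r − 1/a_t)] = 10.2575 km/s.
Δv₂ = |v_t − v_c| = |10.2575 − 7.65168| = 2.606 km/s.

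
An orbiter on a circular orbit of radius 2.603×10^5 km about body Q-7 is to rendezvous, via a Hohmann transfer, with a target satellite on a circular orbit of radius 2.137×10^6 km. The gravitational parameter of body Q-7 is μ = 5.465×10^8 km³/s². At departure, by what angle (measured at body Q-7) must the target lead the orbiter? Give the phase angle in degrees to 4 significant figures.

φ = 104.4°

Transfer-ellipse semi-major axis a_t = (r₁ + r₂)/2 = (2.603×10^5 + 2.137×10^6)/2 = 1.19865×10^6 km.
Transfer time t = π√(a_t³/μ) = 1.7636×10^5 s.
Target angular speed ω₂ = √(μ/r₂³) = 7.4832×10^-6 rad/s.
Angle swept by the target during transfer: ω₂·t = 1.3197 rad = 75.61°.
Arrival is 180° from departure on the ellipse, so φ = 180° − 75.61° = 104.4°.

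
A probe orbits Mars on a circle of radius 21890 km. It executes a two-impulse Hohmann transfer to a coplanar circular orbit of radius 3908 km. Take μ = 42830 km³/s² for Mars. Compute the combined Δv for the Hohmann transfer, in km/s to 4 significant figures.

Δv = 1.631 km/s

Transfer-ellipse semi-major axis a_t = (r₁ + r₂)/2 = (21890 + 3908)/2 = 12899 km.
Circular speed at r₁: v₁ = √(μ/r₁) = √(42830/21890) = 1.3988 km/s.
On the transfer ellipse at r₁, v² = μ(2/r − 1/a) gives v_a = √[μ(2/r₁ − 1/a_t)] = 0.76993 km/s.
First burn Δv₁ = |v_a − v₁| = 0.6289 km/s.
At r₂, v₂ = √(μ/r₂) = 3.311 km/s.
Transfer-orbit speed at r₂: v_p = √[μ(2/r₂ − 1/a_t)] = 4.313 km/s.
Second burn Δv₂ = |v₂ − v_p| = 1.002 km/s.
Δv = Δv₁ + Δv₂ = 0.6289 + 1.002 = 1.631 km/s.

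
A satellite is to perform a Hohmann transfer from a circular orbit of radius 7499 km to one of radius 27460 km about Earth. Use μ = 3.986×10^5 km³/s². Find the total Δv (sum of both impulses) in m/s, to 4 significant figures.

The Hohmann ellipse has a_t = (r₁ + r₂)/2 = 17479.5 km.
Circular speed at r₁: v₁ = √(μ/r₁) = √(3.986×10^5/7499) = 7.29066 km/s.
Transfer-orbit speed at r₁ (vis-viva equation): v_p = √[μ(2/r₁ − 1/a_t)] = 9.13803 km/s.
First burn Δv₁ = |v_p − v₁| = 1.8474 km/s.
At r₂, v₂ = √(μ/r₂) = 3.809942 km/s.
Transfer-orbit speed at r₂: v_a = √[μ(2/r₂ − 1/a_t)] = 2.495488 km/s.
Second burn Δv₂ = |v₂ − v_a| = 1.3145 km/s.
Total Δv = Δv₁ + Δv₂ = 3.162 km/s.

Δv = 3162 m/s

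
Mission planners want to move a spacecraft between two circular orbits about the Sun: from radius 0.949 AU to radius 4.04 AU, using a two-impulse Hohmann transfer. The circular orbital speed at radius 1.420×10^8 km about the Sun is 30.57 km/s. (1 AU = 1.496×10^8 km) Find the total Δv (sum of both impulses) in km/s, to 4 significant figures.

From the circular-orbit relation v² = μ/r at r = 1.420×10^8 km: μ = v²r = (30.57)² × 1.420×10^8 = 1.32703×10^11 km³/s².
In km: r₁ = 0.949 × 1.496×10^8 = 1.419704×10^8 km; r₂ = 4.04 × 1.496×10^8 = 6.04384×10^8 km.
Transfer-ellipse semi-major axis a_t = (r₁ + r₂)/2 = (1.419704×10^8 + 6.04384×10^8)/2 = 3.731772×10^8 km.
Circular speed at r₁: v₁ = √(μ/r₁) = √(1.32703×10^11/1.419704×10^8) = 30.573 km/s.
Transfer-orbit speed at r₁ (vis-viva equation): v_p = √[μ(2/r₁ − 1/a_t)] = 38.908 km/s.
First burn Δv₁ = |v_p − v₁| = 8.335 km/s.
Circular speed at r₂: v₂ = √(μ/r₂) = 14.8178 km/s.
Transfer-orbit speed at r₂: v_a = √[μ(2/r₂ − 1/a_t)] = 9.13954 km/s.
Second burn Δv₂ = |v₂ − v_a| = 5.678 km/s.
Δv = Δv₁ + Δv₂ = 8.335 + 5.678 = 14.01 km/s.

Δv = 14.01 km/s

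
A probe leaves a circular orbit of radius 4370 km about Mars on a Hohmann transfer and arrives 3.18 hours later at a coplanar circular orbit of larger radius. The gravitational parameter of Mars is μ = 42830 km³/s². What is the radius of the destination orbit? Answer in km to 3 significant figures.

Transfer time t = 3.18 hours = 11448 s, and t = π√(a_t³/μ).
So a_t = (μ t²/π²)^(1/3) = (42830 × (11448)² / π²)^(1/3) = 8285.2 km.
Since a_t = (r₁ + r₂)/2, r₂ = 2a_t − r₁ = 2×8285.2 − 4370 = 12200.4 km.

r₂ = 12200 km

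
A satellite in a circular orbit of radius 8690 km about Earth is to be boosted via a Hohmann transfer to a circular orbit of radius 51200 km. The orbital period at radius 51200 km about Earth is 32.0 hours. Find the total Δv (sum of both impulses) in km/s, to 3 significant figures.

Δv = 3.37 km/s

From Kepler's third law T² = 4π²r³/μ at r = 51200 km, T = 32.0 hours = 32.0 × 3600 s = 1.152×10^5 s: μ = 4π²r³/T² = 3.99268×10^5 km³/s².
The Hohmann ellipse has a_t = (r₁ + r₂)/2 = 29945 km.
Circular speed at r₁: v₁ = √(μ/r₁) = √(3.99268×10^5/8690) = 6.778 km/s.
Transfer-orbit speed at r₁ (vis-viva equation): v_p = √[μ(2/r₁ − 1/a_t)] = 8.863 km/s.
First burn Δv₁ = |v_p − v₁| = 2.085 km/s.
Circular speed at r₂: v₂ = √(μ/r₂) = 2.7925 km/s.
Transfer-orbit speed at r₂: v_a = √[μ(2/r₂ − 1/a_t)] = 1.5043 km/s.
Second burn Δv₂ = |v₂ − v_a| = 1.288 km/s.
Total Δv = Δv₁ + Δv₂ = 3.373 km/s.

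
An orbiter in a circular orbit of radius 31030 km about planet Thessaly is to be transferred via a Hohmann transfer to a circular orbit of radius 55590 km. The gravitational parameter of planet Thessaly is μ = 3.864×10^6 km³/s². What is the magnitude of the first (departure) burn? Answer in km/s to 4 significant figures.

Δv₁ = 1.483 km/s

Transfer-ellipse semi-major axis a_t = (r₁ + r₂)/2 = (31030 + 55590)/2 = 43310 km.
Circular speed at r = 31030 km: v_c = √(μ/r) = 11.159 km/s.
Vis-viva on the transfer ellipse at r = 31030 km gives v_t = √[μ(2/r − 1/a_t)] = 12.642 km/s.
Δv₁ = |v_t − v_c| = |12.642 − 11.159| = 1.483 km/s.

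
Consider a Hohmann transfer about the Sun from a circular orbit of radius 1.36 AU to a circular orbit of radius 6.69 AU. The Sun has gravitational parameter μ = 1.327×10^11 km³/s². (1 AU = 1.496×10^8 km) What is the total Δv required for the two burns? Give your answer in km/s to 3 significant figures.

Δv = 12.2 km/s

In km: r₁ = 1.36 × 1.496×10^8 = 2.03456×10^8 km; r₂ = 6.69 × 1.496×10^8 = 1.000824×10^9 km.
Semi-major axis of the transfer orbit: a_t = (2.03456×10^8 + 1.000824×10^9)/2 = 6.0214×10^8 km.
At r₁ the circular-orbit speed is v₁ = √(μ/r₁) = 25.53878 km/s.
Transfer-orbit speed at r₁ (vis-viva equation): v_p = √[μ(2/r₁ − 1/a_t)] = 32.92534 km/s.
First burn Δv₁ = |v_p − v₁| = 7.387 km/s.
At r₂, v₂ = √(μ/r₂) = 11.5148 km/s.
Transfer-orbit speed at r₂: v_a = √[μ(2/r₂ − 1/a_t)] = 6.69334 km/s.
Second burn Δv₂ = |v₂ − v_a| = 4.821 km/s.
Δv = Δv₁ + Δv₂ = 7.387 + 4.821 = 12.21 km/s.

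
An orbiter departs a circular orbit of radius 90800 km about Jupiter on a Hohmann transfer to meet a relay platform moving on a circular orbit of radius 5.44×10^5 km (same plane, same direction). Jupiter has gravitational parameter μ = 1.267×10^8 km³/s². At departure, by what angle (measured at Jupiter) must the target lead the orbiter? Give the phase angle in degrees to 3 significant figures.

Transfer-ellipse semi-major axis a_t = (r₁ + r₂)/2 = (90800 + 5.440×10^5)/2 = 3.174×10^5 km.
The half-period of the transfer ellipse is t = π√(a_t³/μ) = 49908 s.
The target's mean motion on its circular orbit is ω₂ = √(μ/r₂³) = 2.8054×10^-5 rad/s.
Angle swept by the target during transfer: ω₂·t = 1.4001 rad = 80.22°.
The orbiter traverses 180° on the transfer ellipse, so the target must lead by 180° − 80.22° = 99.8°.

φ = 99.8°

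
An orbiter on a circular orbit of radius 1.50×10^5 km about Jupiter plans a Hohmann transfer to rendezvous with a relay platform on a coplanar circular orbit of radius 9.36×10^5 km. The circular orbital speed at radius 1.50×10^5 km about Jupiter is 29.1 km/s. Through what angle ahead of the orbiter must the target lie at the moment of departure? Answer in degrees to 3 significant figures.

From the circular-orbit relation v² = μ/r at r = 1.50×10^5 km: μ = v²r = (29.1)² × 1.50×10^5 = 1.27022×10^8 km³/s².
The Hohmann ellipse has a_t = (r₁ + r₂)/2 = 5.430×10^5 km.
Transfer time t = π√(a_t³/μ) = 1.11535×10^5 s.
Target angular speed ω₂ = √(μ/r₂³) = 1.24459×10^-5 rad/s.
Angle swept by the target during transfer: ω₂·t = 1.38815 rad = 79.54°.
The orbiter traverses 180° on the transfer ellipse, so the target must lead by 180° − 79.54° = 100°.

φ = 100°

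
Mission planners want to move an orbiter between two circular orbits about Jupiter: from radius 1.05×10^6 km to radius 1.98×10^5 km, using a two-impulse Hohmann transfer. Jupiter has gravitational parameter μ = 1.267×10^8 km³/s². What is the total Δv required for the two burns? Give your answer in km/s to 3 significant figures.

Semi-major axis of the transfer orbit: a_t = (1.050×10^6 + 1.980×10^5)/2 = 6.240×10^5 km.
At r₁ the circular-orbit speed is v₁ = √(μ/r₁) = 10.98484 km/s.
Transfer-orbit speed at r₁ (vis-viva): v_a = √[μ(2/r₁ − 1/a_t)] = 6.187767 km/s.
First burn Δv₁ = |v_a − v₁| = 4.7971 km/s.
Circular speed at r₂: v₂ = √(μ/r₂) = 25.2962 km/s.
Transfer-orbit speed at r₂: v_p = √[μ(2/r₂ − 1/a_t)] = 32.8139 km/s.
Second burn Δv₂ = |v₂ − v_p| = 7.5177 km/s.
Total Δv = Δv₁ + Δv₂ = 12.31 km/s.

Δv = 12.3 km/s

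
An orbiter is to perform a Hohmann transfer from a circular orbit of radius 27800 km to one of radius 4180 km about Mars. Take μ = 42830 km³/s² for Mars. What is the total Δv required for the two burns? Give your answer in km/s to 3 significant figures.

The Hohmann ellipse has a_t = (r₁ + r₂)/2 = 15990 km.
At r₁ the circular-orbit speed is v₁ = √(μ/r₁) = 1.24123 km/s.
On the transfer ellipse at r₁, v² = μ(2/r − 1/a) gives v_a = √[μ(2/r₁ − 1/a_t)] = 0.634623 km/s.
First burn Δv₁ = |v_a − v₁| = 0.60661 km/s.
At r₂, v₂ = √(μ/r₂) = 3.2010 km/s.
Transfer-orbit speed at r₂: v_p = √[μ(2/r₂ − 1/a_t)] = 4.2207 km/s.
Second burn Δv₂ = |v₂ − v_p| = 1.0197 km/s.
Total Δv = Δv₁ + Δv₂ = 1.626 km/s.

Δv = 1.63 km/s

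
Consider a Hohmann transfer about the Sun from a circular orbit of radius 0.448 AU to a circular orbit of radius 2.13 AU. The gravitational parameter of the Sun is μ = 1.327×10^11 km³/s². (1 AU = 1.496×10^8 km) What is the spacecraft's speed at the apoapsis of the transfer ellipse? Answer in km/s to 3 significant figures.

v = 12.0 km/s

In km: r₁ = 0.448 × 1.496×10^8 = 6.70208×10^7 km; r₂ = 2.13 × 1.496×10^8 = 3.18648×10^8 km.
The Hohmann ellipse has a_t = (r₁ + r₂)/2 = 1.928344×10^8 km.
At apoapsis, r = 3.18648×10^8 km.
From the vis-viva equation, v = √[μ(2/r − 1/a_t)] = 12.03 km/s.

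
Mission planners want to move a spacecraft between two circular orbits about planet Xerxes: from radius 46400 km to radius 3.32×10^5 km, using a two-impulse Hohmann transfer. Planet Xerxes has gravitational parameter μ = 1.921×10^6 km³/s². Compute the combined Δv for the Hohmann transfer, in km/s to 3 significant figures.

The Hohmann ellipse has a_t = (r₁ + r₂)/2 = 1.892×10^5 km.
Circular speed at r₁: v₁ = √(μ/r₁) = √(1.921×10^6/46400) = 6.434 km/s.
On the transfer ellipse at r₁, vis-viva equation gives v_p = √[μ(2/r₁ − 1/a_t)] = 8.523 km/s.
First burn Δv₁ = |v_p − v₁| = 2.089 km/s.
Circular speed at r₂: v₂ = √(μ/r₂) = 2.405 km/s.
Transfer-orbit speed at r₂: v_a = √[μ(2/r₂ − 1/a_t)] = 1.191 km/s.
Second burn Δv₂ = |v₂ − v_a| = 1.214 km/s.
Δv = Δv₁ + Δv₂ = 2.089 + 1.214 = 3.303 km/s.

Δv = 3.30 km/s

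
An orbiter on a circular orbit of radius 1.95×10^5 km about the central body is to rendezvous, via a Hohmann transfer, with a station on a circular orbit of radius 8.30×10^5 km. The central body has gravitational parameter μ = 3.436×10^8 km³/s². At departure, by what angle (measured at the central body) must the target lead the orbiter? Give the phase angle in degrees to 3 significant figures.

Transfer-ellipse semi-major axis a_t = (r₁ + r₂)/2 = (1.950×10^5 + 8.300×10^5)/2 = 5.125×10^5 km.
The half-period of the transfer ellipse is t = π√(a_t³/μ) = 62182 s.
Target angular speed ω₂ = √(μ/r₂³) = 2.4514×10^-5 rad/s.
Angle swept by the target during transfer: ω₂·t = 1.5243 rad = 87.34°.
The orbiter traverses 180° on the transfer ellipse, so the target must lead by 180° − 87.34° = 92.7°.

φ = 92.7°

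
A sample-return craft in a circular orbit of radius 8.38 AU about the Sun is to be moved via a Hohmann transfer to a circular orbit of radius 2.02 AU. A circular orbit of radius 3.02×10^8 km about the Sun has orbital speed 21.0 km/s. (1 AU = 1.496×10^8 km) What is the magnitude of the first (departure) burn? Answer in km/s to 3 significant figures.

Δv₁ = 3.88 km/s

From the circular-orbit relation v² = μ/r at r = 3.02×10^8 km: μ = v²r = (21.0)² × 3.02×10^8 = 1.33182×10^11 km³/s².
In km: r₁ = 8.38 × 1.496×10^8 = 1.253648×10^9 km; r₂ = 2.02 × 1.496×10^8 = 3.02192×10^8 km.
The Hohmann ellipse has a_t = (r₁ + r₂)/2 = 7.7792×10^8 km.
On the circular orbit at r = 1.253648×10^9 km, v_c = √(μ/r) = 10.307 km/s.
Transfer-orbit speed at the same r (vis-viva, a = a_t): v_t = √[μ(2/r − 1/a_t)] = 6.4241 km/s.
Δv₁ = |v_t − v_c| = |6.4241 − 10.307| = 3.883 km/s.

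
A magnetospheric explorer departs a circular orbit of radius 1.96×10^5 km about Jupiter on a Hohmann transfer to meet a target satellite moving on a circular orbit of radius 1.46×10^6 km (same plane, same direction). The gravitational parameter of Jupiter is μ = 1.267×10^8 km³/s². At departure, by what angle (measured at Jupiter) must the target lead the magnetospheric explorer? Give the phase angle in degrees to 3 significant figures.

φ = 103°

Transfer-ellipse semi-major axis a_t = (r₁ + r₂)/2 = (1.960×10^5 + 1.460×10^6)/2 = 8.280×10^5 km.
The half-period of the transfer ellipse is t = π√(a_t³/μ) = 2.10284×10^5 s.
The target's mean motion on its circular orbit is ω₂ = √(μ/r₂³) = 6.38056×10^-6 rad/s.
Angle swept by the target during transfer: ω₂·t = 1.34173 rad = 76.88°.
Arrival is 180° from departure on the ellipse, so φ = 180° − 76.88° = 103°.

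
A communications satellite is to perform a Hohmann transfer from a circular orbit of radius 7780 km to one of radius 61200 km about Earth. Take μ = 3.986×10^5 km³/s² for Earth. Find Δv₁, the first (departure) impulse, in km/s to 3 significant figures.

The Hohmann ellipse has a_t = (r₁ + r₂)/2 = 34490 km.
On the circular orbit at r = 7780 km, v_c = √(μ/r) = 7.158 km/s.
Transfer-orbit speed at the same r (vis-viva, a = a_t): v_t = √[μ(2/r − 1/a_t)] = 9.535 km/s.
Δv₁ = |v_t − v_c| = |9.535 − 7.158| = 2.377 km/s.

Δv₁ = 2.38 km/s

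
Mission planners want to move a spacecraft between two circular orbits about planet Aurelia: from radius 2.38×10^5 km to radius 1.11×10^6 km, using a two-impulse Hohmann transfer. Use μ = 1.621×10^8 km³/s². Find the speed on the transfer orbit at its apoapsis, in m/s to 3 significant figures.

The Hohmann ellipse has a_t = (r₁ + r₂)/2 = 6.740×10^5 km.
At apoapsis, r = 1.110×10^6 km.
From the vis-viva equation, v = √[μ(2/r − 1/a_t)] = 7.181 km/s.

v = 7180 m/s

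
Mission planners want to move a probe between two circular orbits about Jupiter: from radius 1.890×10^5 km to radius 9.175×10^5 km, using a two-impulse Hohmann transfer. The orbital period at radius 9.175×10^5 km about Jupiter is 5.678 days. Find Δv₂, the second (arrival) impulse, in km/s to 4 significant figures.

Δv₂ = 4.883 km/s

From Kepler's third law T² = 4π²r³/μ at r = 9.175×10^5 km, T = 5.678 days = 5.678 × 86400 s = 4.905792×10^5 s: μ = 4π²r³/T² = 1.26695×10^8 km³/s².
Semi-major axis of the transfer orbit: a_t = (1.890×10^5 + 9.175×10^5)/2 = 5.5325×10^5 km.
On the circular orbit at r = 9.175×10^5 km, v_c = √(μ/r) = 11.751 km/s.
Vis-viva on the transfer ellipse at r = 9.175×10^5 km gives v_t = √[μ(2/r − 1/a_t)] = 6.8683 km/s.
Δv₂ = |v_t − v_c| = |6.8683 − 11.751| = 4.883 km/s.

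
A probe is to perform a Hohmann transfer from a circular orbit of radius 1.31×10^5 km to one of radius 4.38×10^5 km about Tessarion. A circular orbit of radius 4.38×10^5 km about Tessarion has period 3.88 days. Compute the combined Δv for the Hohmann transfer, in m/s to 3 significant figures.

Δv = 6250 m/s

From Kepler's third law T² = 4π²r³/μ at r = 4.38×10^5 km, T = 3.88 days = 3.88 × 86400 s = 3.35232×10^5 s: μ = 4π²r³/T² = 2.95183×10^7 km³/s².
Transfer-ellipse semi-major axis a_t = (r₁ + r₂)/2 = (1.310×10^5 + 4.380×10^5)/2 = 2.845×10^5 km.
Circular speed at r₁: v₁ = √(μ/r₁) = √(2.95183×10^7/1.310×10^5) = 15.011 km/s.
Transfer-orbit speed at r₁ (v² = μ(2/r − 1/a)): v_p = √[μ(2/r₁ − 1/a_t)] = 18.625 km/s.
First burn Δv₁ = |v_p − v₁| = 3.614 km/s.
At r₂, v₂ = √(μ/r₂) = 8.2093 km/s.
Transfer-orbit speed at r₂: v_a = √[μ(2/r₂ − 1/a_t)] = 5.5706 km/s.
Second burn Δv₂ = |v₂ − v_a| = 2.639 km/s.
Total Δv = Δv₁ + Δv₂ = 6.253 km/s.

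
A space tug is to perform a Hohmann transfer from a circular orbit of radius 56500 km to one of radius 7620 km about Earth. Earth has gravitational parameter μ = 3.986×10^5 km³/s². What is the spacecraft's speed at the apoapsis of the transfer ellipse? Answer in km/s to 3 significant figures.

Semi-major axis of the transfer orbit: a_t = (56500 + 7620)/2 = 32060 km.
At apoapsis, r = 56500 km.
Vis-viva: v = √[μ(2/r − 1/a_t)] = √[3.986×10^5 × (2/56500 − 1/32060)] = 1.295 km/s.

v = 1.29 km/s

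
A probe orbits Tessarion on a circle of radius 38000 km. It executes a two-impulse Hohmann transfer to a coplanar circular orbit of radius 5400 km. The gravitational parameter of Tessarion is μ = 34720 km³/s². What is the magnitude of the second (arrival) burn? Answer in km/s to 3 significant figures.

Δv₂ = 0.820 km/s

Semi-major axis of the transfer orbit: a_t = (38000 + 5400)/2 = 21700 km.
Circular speed at r = 5400 km: v_c = √(μ/r) = 2.5357 km/s.
Vis-viva on the transfer ellipse at r = 5400 km gives v_t = √[μ(2/r − 1/a_t)] = 3.3555 km/s.
Δv₂ = |v_t − v_c| = |3.3555 − 2.5357| = 0.8198 km/s.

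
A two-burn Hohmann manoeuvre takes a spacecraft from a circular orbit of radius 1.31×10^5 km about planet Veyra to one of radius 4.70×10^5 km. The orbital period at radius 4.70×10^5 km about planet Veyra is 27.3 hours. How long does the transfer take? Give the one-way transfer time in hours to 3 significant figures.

t = 6.98 hours

From Kepler's third law T² = 4π²r³/μ at r = 4.70×10^5 km, T = 27.3 hours = 27.3 × 3600 s = 98280 s: μ = 4π²r³/T² = 4.24349×10^8 km³/s².
The Hohmann ellipse has a_t = (r₁ + r₂)/2 = 3.005×10^5 km.
By Kepler's third law the transfer-orbit period is T = 2π√(a_t³/μ), so t = T/2 = 25120 s.
Converting: 25120 s ÷ 3600 s/hour = 6.98 hours.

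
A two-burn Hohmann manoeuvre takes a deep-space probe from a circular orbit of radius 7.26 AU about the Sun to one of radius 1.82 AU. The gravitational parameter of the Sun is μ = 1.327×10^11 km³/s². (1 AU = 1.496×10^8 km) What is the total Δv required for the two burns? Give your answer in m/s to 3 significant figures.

In km: r₁ = 7.26 × 1.496×10^8 = 1.086096×10^9 km; r₂ = 1.82 × 1.496×10^8 = 2.72272×10^8 km.
The Hohmann ellipse has a_t = (r₁ + r₂)/2 = 6.79184×10^8 km.
Circular speed at r₁: v₁ = √(μ/r₁) = √(1.327×10^11/1.086096×10^9) = 11.054 km/s.
Transfer-orbit speed at r₁ (v² = μ(2/r − 1/a)): v_a = √[μ(2/r₁ − 1/a_t)] = 6.9986 km/s.
First burn Δv₁ = |v_a − v₁| = 4.055 km/s.
Circular speed at r₂: v₂ = √(μ/r₂) = 22.0767 km/s.
Transfer-orbit speed at r₂: v_p = √[μ(2/r₂ − 1/a_t)] = 27.9174 km/s.
Second burn Δv₂ = |v₂ − v_p| = 5.841 km/s.
Δv = Δv₁ + Δv₂ = 4.055 + 5.841 = 9.896 km/s.

Δv = 9900 m/s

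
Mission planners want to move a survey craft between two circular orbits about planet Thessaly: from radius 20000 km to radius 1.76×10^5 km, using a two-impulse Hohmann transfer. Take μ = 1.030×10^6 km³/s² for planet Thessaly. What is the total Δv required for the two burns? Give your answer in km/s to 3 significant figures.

Semi-major axis of the transfer orbit: a_t = (20000 + 1.760×10^5)/2 = 98000 km.
Circular speed at r₁: v₁ = √(μ/r₁) = √(1.030×10^6/20000) = 7.176 km/s.
Transfer-orbit speed at r₁ (v² = μ(2/r − 1/a)): v_p = √[μ(2/r₁ − 1/a_t)] = 9.617 km/s.
First burn Δv₁ = |v_p − v₁| = 2.441 km/s.
Circular speed at r₂: v₂ = √(μ/r₂) = 2.419 km/s.
Transfer-orbit speed at r₂: v_a = √[μ(2/r₂ − 1/a_t)] = 1.093 km/s.
Second burn Δv₂ = |v₂ − v_a| = 1.326 km/s.
Δv = Δv₁ + Δv₂ = 2.441 + 1.326 = 3.767 km/s.

Δv = 3.77 km/s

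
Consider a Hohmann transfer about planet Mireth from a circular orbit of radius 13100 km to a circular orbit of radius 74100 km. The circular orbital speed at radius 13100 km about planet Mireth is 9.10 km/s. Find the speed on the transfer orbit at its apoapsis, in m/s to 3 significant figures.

v = 2100 m/s

From the circular-orbit relation v² = μ/r at r = 13100 km: μ = v²r = (9.10)² × 13100 = 1.08481×10^6 km³/s².
The Hohmann ellipse has a_t = (r₁ + r₂)/2 = 43600 km.
At apoapsis, r = 74100 km.
Applying v² = μ(2/r − 1/a_t): v = 2.097 km/s.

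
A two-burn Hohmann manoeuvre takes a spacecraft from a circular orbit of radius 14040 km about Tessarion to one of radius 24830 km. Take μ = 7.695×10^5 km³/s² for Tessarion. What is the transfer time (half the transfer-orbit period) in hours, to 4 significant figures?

t = 2.695 hours

The Hohmann ellipse has a_t = (r₁ + r₂)/2 = 19435 km.
Transfer time t = π√(a_t³/μ) = π√((19435)³ / 7.695×10^5) = 9703 s.
Converting: 9703 s ÷ 3600 s/hour = 2.695 hours.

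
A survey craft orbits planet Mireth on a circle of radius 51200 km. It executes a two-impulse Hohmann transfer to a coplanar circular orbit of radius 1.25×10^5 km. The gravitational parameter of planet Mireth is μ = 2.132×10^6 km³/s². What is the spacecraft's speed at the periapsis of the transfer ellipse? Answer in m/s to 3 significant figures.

v = 7690 m/s

The Hohmann ellipse has a_t = (r₁ + r₂)/2 = 88100 km.
The periapsis of the transfer ellipse is at r = 51200 km.
Applying v² = μ(2/r − 1/a_t): v = 7.686 km/s.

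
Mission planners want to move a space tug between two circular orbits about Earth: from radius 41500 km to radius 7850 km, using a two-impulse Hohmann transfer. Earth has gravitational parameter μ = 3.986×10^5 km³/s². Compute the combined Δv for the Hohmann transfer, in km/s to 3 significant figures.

Transfer-ellipse semi-major axis a_t = (r₁ + r₂)/2 = (41500 + 7850)/2 = 24675 km.
Circular speed at r₁: v₁ = √(μ/r₁) = √(3.986×10^5/41500) = 3.099164 km/s.
Transfer-orbit speed at r₁ (vis-viva): v_a = √[μ(2/r₁ − 1/a_t)] = 1.748038 km/s.
First burn Δv₁ = |v_a − v₁| = 1.35113 km/s.
At r₂, v₂ = √(μ/r₂) = 7.12580 km/s.
Transfer-orbit speed at r₂: v_p = √[μ(2/r₂ − 1/a_t)] = 9.24122 km/s.
Second burn Δv₂ = |v₂ − v_p| = 2.11542 km/s.
Total Δv = Δv₁ + Δv₂ = 3.467 km/s.

Δv = 3.47 km/s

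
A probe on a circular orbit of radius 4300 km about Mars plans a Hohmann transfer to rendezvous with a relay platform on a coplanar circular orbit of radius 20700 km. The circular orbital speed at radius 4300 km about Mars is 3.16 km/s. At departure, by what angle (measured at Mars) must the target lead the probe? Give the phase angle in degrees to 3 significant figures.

From the circular-orbit relation v² = μ/r at r = 4300 km: μ = v²r = (3.16)² × 4300 = 42938.1 km³/s².
Transfer-ellipse semi-major axis a_t = (r₁ + r₂)/2 = (4300 + 20700)/2 = 12500 km.
The half-period of the transfer ellipse is t = π√(a_t³/μ) = 21188 s.
The target's mean motion on its circular orbit is ω₂ = √(μ/r₂³) = 6.9577×10^-5 rad/s.
Angle swept by the target during transfer: ω₂·t = 1.4742 rad = 84.47°.
The probe traverses 180° on the transfer ellipse, so the target must lead by 180° − 84.47° = 95.5°.

φ = 95.5°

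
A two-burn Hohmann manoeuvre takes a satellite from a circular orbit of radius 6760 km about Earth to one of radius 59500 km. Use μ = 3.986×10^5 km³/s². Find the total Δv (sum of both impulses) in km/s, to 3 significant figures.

Semi-major axis of the transfer orbit: a_t = (6760 + 59500)/2 = 33130 km.
Circular speed at r₁: v₁ = √(μ/r₁) = √(3.986×10^5/6760) = 7.6788 km/s.
On the transfer ellipse at r₁, vis-viva gives v_p = √[μ(2/r₁ − 1/a_t)] = 10.291 km/s.
First burn Δv₁ = |v_p − v₁| = 2.612 km/s.
Circular speed at r₂: v₂ = √(μ/r₂) = 2.588 km/s.
Transfer-orbit speed at r₂: v_a = √[μ(2/r₂ − 1/a_t)] = 1.169 km/s.
Second burn Δv₂ = |v₂ − v_a| = 1.419 km/s.
Total Δv = Δv₁ + Δv₂ = 4.031 km/s.

Δv = 4.03 km/s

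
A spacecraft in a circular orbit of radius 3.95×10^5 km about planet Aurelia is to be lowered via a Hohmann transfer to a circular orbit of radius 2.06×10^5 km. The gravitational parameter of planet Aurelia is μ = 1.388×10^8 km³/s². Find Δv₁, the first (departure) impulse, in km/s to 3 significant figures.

Semi-major axis of the transfer orbit: a_t = (3.950×10^5 + 2.060×10^5)/2 = 3.005×10^5 km.
On the circular orbit at r = 3.950×10^5 km, v_c = √(μ/r) = 18.7455 km/s.
Vis-viva on the transfer ellipse at r = 3.950×10^5 km gives v_t = √[μ(2/r − 1/a_t)] = 15.5206 km/s.
Δv₁ = |v_t − v_c| = |15.5206 − 18.7455| = 3.225 km/s.

Δv₁ = 3.22 km/s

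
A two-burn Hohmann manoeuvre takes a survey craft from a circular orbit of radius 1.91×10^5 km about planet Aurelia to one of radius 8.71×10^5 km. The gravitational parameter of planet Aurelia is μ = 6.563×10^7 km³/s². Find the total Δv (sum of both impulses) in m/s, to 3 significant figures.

Δv = 8680 m/s

The Hohmann ellipse has a_t = (r₁ + r₂)/2 = 5.310×10^5 km.
Circular speed at r₁: v₁ = √(μ/r₁) = √(6.563×10^7/1.910×10^5) = 18.537 km/s.
On the transfer ellipse at r₁, vis-viva gives v_p = √[μ(2/r₁ − 1/a_t)] = 23.741 km/s.
First burn Δv₁ = |v_p − v₁| = 5.204 km/s.
At r₂, v₂ = √(μ/r₂) = 8.680 km/s.
Transfer-orbit speed at r₂: v_a = √[μ(2/r₂ − 1/a_t)] = 5.206 km/s.
Second burn Δv₂ = |v₂ − v_a| = 3.474 km/s.
Δv = Δv₁ + Δv₂ = 5.204 + 3.474 = 8.678 km/s.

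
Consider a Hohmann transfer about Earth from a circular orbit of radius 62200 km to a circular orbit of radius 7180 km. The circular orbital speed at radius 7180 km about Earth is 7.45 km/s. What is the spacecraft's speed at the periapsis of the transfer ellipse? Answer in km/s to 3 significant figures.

v = 9.98 km/s

From the circular-orbit relation v² = μ/r at r = 7180 km: μ = v²r = (7.45)² × 7180 = 3.98508×10^5 km³/s².
Semi-major axis of the transfer orbit: a_t = (62200 + 7180)/2 = 34690 km.
At periapsis, r = 7180 km.
From the vis-viva equation, v = √[μ(2/r − 1/a_t)] = 9.976 km/s.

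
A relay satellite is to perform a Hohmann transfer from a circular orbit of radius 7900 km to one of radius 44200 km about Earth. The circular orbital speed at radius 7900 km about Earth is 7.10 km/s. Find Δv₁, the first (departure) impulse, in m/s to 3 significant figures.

From the circular-orbit relation v² = μ/r at r = 7900 km: μ = v²r = (7.10)² × 7900 = 3.98239×10^5 km³/s².
The Hohmann ellipse has a_t = (r₁ + r₂)/2 = 26050 km.
Circular speed at r = 7900 km: v_c = √(μ/r) = 7.100 km/s.
Transfer-orbit speed at the same r (vis-viva, a = a_t): v_t = √[μ(2/r − 1/a_t)] = 9.248 km/s.
Δv₁ = |v_t − v_c| = |9.248 − 7.100| = 2.148 km/s.

Δv₁ = 2150 m/s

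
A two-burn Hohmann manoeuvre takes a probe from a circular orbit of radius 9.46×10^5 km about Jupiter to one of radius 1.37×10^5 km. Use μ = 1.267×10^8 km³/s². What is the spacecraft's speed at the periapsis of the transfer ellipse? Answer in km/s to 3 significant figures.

v = 40.2 km/s

The Hohmann ellipse has a_t = (r₁ + r₂)/2 = 5.415×10^5 km.
At periapsis, r = 1.370×10^5 km.
Applying v² = μ(2/r − 1/a_t): v = 40.20 km/s.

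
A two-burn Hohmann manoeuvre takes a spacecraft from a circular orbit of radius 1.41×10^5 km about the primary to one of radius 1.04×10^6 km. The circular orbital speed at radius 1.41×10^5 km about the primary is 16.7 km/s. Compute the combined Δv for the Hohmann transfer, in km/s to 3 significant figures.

From the circular-orbit relation v² = μ/r at r = 1.41×10^5 km: μ = v²r = (16.7)² × 1.41×10^5 = 3.93235×10^7 km³/s².
Semi-major axis of the transfer orbit: a_t = (1.410×10^5 + 1.040×10^6)/2 = 5.905×10^5 km.
At r₁ the circular-orbit speed is v₁ = √(μ/r₁) = 16.700 km/s.
Transfer-orbit speed at r₁ (vis-viva equation): v_p = √[μ(2/r₁ − 1/a_t)] = 22.163 km/s.
First burn Δv₁ = |v_p − v₁| = 5.463 km/s.
At r₂, v₂ = √(μ/r₂) = 6.149 km/s.
Transfer-orbit speed at r₂: v_a = √[μ(2/r₂ − 1/a_t)] = 3.005 km/s.
Second burn Δv₂ = |v₂ − v_a| = 3.144 km/s.
Total Δv = Δv₁ + Δv₂ = 8.607 km/s.

Δv = 8.61 km/s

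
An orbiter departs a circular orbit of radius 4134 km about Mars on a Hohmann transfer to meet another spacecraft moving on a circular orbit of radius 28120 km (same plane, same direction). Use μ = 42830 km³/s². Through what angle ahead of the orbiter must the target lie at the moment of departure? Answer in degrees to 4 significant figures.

Semi-major axis of the transfer orbit: a_t = (4134 + 28120)/2 = 16127 km.
The half-period of the transfer ellipse is t = π√(a_t³/μ) = 31089.0 s.
The target's mean motion on its circular orbit is ω₂ = √(μ/r₂³) = 4.38885×10^-5 rad/s.
Angle swept by the target during transfer: ω₂·t = 1.36445 rad = 78.18°.
Arrival is 180° from departure on the ellipse, so φ = 180° − 78.18° = 101.8°.

φ = 101.8°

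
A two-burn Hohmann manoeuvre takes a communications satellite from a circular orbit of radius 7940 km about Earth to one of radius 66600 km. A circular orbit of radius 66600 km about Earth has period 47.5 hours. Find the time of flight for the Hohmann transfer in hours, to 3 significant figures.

t = 9.94 hours

From Kepler's third law T² = 4π²r³/μ at r = 66600 km, T = 47.5 hours = 47.5 × 3600 s = 1.710×10^5 s: μ = 4π²r³/T² = 3.98832×10^5 km³/s².
The Hohmann ellipse has a_t = (r₁ + r₂)/2 = 37270 km.
By Kepler's third law the transfer-orbit period is T = 2π√(a_t³/μ), so t = T/2 = 35790 s.
Converting: 35790 s ÷ 3600 s/hour = 9.94 hours.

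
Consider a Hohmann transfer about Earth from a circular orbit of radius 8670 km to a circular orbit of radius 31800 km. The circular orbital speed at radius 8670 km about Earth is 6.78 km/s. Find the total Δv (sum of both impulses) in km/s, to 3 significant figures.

Δv = 2.94 km/s

From the circular-orbit relation v² = μ/r at r = 8670 km: μ = v²r = (6.78)² × 8670 = 3.98546×10^5 km³/s².
The Hohmann ellipse has a_t = (r₁ + r₂)/2 = 20235 km.
At r₁ the circular-orbit speed is v₁ = √(μ/r₁) = 6.780 km/s.
Transfer-orbit speed at r₁ (vis-viva): v_p = √[μ(2/r₁ − 1/a_t)] = 8.499 km/s.
First burn Δv₁ = |v_p − v₁| = 1.719 km/s.
At r₂, v₂ = √(μ/r₂) = 3.540 km/s.
Transfer-orbit speed at r₂: v_a = √[μ(2/r₂ − 1/a_t)] = 2.317 km/s.
Second burn Δv₂ = |v₂ − v_a| = 1.223 km/s.
Δv = Δv₁ + Δv₂ = 1.719 + 1.223 = 2.942 km/s.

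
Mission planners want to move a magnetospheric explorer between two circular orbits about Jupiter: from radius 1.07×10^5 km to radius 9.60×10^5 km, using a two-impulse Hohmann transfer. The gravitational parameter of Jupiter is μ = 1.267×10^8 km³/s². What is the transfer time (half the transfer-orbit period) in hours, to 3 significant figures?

Transfer-ellipse semi-major axis a_t = (r₁ + r₂)/2 = (1.070×10^5 + 9.600×10^5)/2 = 5.335×10^5 km.
Half the transfer-orbit period gives t = π√(a_t³/μ) = 1.088×10^5 s.
Converting: 1.088×10^5 s ÷ 3600 s/hour = 30.2 hours.

t = 30.2 hours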